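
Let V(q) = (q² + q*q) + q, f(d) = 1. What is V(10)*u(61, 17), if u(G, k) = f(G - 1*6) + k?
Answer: 3780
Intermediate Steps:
V(q) = q + 2*q² (V(q) = (q² + q²) + q = 2*q² + q = q + 2*q²)
u(G, k) = 1 + k
V(10)*u(61, 17) = (10*(1 + 2*10))*(1 + 17) = (10*(1 + 20))*18 = (10*21)*18 = 210*18 = 3780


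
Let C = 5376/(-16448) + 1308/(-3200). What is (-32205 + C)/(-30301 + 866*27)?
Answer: 6621499239/1422546400 ≈ 4.6547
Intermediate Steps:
C = -151239/205600 (C = 5376*(-1/16448) + 1308*(-1/3200) = -84/257 - 327/800 = -151239/205600 ≈ -0.73560)
(-32205 + C)/(-30301 + 866*27) = (-32205 - 151239/205600)/(-30301 + 866*27) = -6621499239/(205600*(-30301 + 23382)) = -6621499239/205600/(-6919) = -6621499239/205600*(-1/6919) = 6621499239/1422546400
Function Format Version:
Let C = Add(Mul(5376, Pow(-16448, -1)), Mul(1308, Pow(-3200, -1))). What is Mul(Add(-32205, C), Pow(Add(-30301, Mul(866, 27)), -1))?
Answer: Rational(6621499239, 1422546400) ≈ 4.6547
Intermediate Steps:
C = Rational(-151239, 205600) (C = Add(Mul(5376, Rational(-1, 16448)), Mul(1308, Rational(-1, 3200))) = Add(Rational(-84, 257), Rational(-327, 800)) = Rational(-151239, 205600) ≈ -0.73560)
Mul(Add(-32205, C), Pow(Add(-30301, Mul(866, 27)), -1)) = Mul(Add(-32205, Rational(-151239, 205600)), Pow(Add(-30301, Mul(866, 27)), -1)) = Mul(Rational(-6621499239, 205600), Pow(Add(-30301, 23382), -1)) = Mul(Rational(-6621499239, 205600), Pow(-6919, -1)) = Mul(Rational(-6621499239, 205600), Rational(-1, 6919)) = Rational(6621499239, 1422546400)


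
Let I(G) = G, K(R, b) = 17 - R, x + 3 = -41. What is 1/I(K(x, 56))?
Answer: 1/61 ≈ 0.016393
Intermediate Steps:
x = -44 (x = -3 - 41 = -44)
1/I(K(x, 56)) = 1/(17 - 1*(-44)) = 1/(17 + 44) = 1/61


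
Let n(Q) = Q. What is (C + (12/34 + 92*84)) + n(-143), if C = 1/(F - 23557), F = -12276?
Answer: 4620701166/609161 ≈ 7585.4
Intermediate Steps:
C = -1/35833 (C = 1/(-12276 - 23557) = 1/(-35833) = -1/35833 ≈ -2.7907e-5)
(C + (12/34 + 92*84)) + n(-143) = (-1/35833 + (12/34 + 92*84)) - 143 = (-1/35833 + (12*(1/34) + 7728)) - 143 = (-1/35833 + (6/17 + 7728)) - 143 = (-1/35833 + 131382/17) - 143 = 4707811189/609161 - 143 = 4620701166/609161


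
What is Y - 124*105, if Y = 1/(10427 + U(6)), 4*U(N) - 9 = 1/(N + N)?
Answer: -6517877052/500605 ≈ -13020.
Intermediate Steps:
U(N) = 9/4 + 1/(8*N) (U(N) = 9/4 + 1/(4*(N + N)) = 9/4 + 1/(4*((2*N))) = 9/4 + (1/(2*N))/4 = 9/4 + 1/(8*N))
Y = 48/500605 (Y = 1/(10427 + (1/8)*(1 + 18*6)/6) = 1/(10427 + (1/8)*(1/6)*(1 + 108)) = 1/(10427 + (1/8)*(1/6)*109) = 1/(10427 + 109/48) = 1/(500605/48) = 48/500605 ≈ 9.5884e-5)
Y - 124*105 = 48/500605 - 124*105 = 48/500605 - 13020 = -6517877052/500605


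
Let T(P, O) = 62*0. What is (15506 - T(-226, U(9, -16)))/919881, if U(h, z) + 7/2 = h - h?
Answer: 15506/919881 ≈ 0.016857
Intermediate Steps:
U(h, z) = -7/2 (U(h, z) = -7/2 + (h - h) = -7/2 + 0 = -7/2)
T(P, O) = 0
(15506 - T(-226, U(9, -16)))/919881 = (15506 - 1*0)/919881 = (15506 + 0)*(1/919881) = 15506*(1/919881) = 15506/919881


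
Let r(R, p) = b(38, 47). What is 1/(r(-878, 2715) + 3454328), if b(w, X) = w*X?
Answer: 1/3456114 ≈ 2.8934e-7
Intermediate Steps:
b(w, X) = X*w
r(R, p) = 1786 (r(R, p) = 47*38 = 1786)
1/(r(-878, 2715) + 3454328) = 1/(1786 + 3454328) = 1/3456114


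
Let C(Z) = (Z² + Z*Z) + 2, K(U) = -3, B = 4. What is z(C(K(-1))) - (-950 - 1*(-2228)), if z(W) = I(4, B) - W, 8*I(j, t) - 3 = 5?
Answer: -1297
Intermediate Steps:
C(Z) = 2 + 2*Z² (C(Z) = (Z² + Z²) + 2 = 2*Z² + 2 = 2 + 2*Z²)
I(j, t) = 1 (I(j, t) = 3/8 + (⅛)*5 = 3/8 + 5/8 = 1)
z(W) = 1 - W
z(C(K(-1))) - (-950 - 1*(-2228)) = (1 - (2 + 2*(-3)²)) - (-950 - 1*(-2228)) = (1 - (2 + 2*9)) - (-950 + 2228) = (1 - (2 + 18)) - 1*1278 = (1 - 1*20) - 1278 = (1 - 20) - 1278 = -19 - 1278 = -1297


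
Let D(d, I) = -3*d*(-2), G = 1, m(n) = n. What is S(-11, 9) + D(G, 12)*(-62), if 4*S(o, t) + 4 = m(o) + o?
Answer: -757/2 ≈ -378.50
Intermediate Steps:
S(o, t) = -1 + o/2 (S(o, t) = -1 + (o + o)/4 = -1 + (2*o)/4 = -1 + o/2)
D(d, I) = 6*d
S(-11, 9) + D(G, 12)*(-62) = (-1 + (½)*(-11)) + (6*1)*(-62) = (-1 - 11/2) + 6*(-62) = -13/2 - 372 = -757/2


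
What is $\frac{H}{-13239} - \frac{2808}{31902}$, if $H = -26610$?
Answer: $\frac{3468962}{1804917} \approx 1.922$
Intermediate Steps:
$\frac{H}{-13239} - \frac{2808}{31902} = - \frac{26610}{-13239} - \frac{2808}{31902} = \left(-26610\right) \left(- \frac{1}{13239}\right) - \frac{36}{409} = \frac{8870}{4413} - \frac{36}{409} = \frac{3468962}{1804917}$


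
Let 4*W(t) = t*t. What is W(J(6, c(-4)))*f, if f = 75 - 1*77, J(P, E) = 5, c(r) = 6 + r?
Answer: -25/2 ≈ -12.500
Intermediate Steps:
W(t) = t²/4 (W(t) = (t*t)/4 = t²/4)
f = -2 (f = 75 - 77 = -2)
W(J(6, c(-4)))*f = ((¼)*5²)*(-2) = ((¼)*25)*(-2) = (25/4)*(-2) = -25/2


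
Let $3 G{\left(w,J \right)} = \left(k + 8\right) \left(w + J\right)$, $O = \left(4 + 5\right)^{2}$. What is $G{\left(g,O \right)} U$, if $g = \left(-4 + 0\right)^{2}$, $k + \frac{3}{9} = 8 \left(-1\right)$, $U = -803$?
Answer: $\frac{77891}{9} \approx 8654.6$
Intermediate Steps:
$O = 81$ ($O = 9^{2} = 81$)
$k = - \frac{25}{3}$ ($k = - \frac{1}{3} + 8 \left(-1\right) = - \frac{1}{3} - 8 = - \frac{25}{3} \approx -8.3333$)
$g = 16$ ($g = \left(-4\right)^{2} = 16$)
$G{\left(w,J \right)} = - \frac{J}{9} - \frac{w}{9}$ ($G{\left(w,J \right)} = \frac{\left(- \frac{25}{3} + 8\right) \left(w + J\right)}{3} = \frac{\left(- \frac{1}{3}\right) \left(J + w\right)}{3} = \frac{- \frac{J}{3} - \frac{w}{3}}{3} = - \frac{J}{9} - \frac{w}{9}$)
$G{\left(g,O \right)} U = \left(\left(- \frac{1}{9}\right) 81 - \frac{16}{9}\right) \left(-803\right) = \left(-9 - \frac{16}{9}\right) \left(-803\right) = \left(- \frac{97}{9}\right) \left(-803\right) = \frac{77891}{9}$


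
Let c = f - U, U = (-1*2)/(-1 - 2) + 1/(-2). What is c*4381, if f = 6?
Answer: 153335/6 ≈ 25556.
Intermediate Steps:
U = ⅙ (U = -2/(-3) - ½ = -⅓*(-2) - ½ = ⅔ - ½ = ⅙ ≈ 0.16667)
c = 35/6 (c = 6 - 1*⅙ = 6 - ⅙ = 35/6 ≈ 5.8333)
c*4381 = (35/6)*4381 = 153335/6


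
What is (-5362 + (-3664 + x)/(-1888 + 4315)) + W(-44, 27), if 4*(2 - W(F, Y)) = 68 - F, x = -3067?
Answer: -13083407/2427 ≈ -5390.8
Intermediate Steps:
W(F, Y) = -15 + F/4 (W(F, Y) = 2 - (68 - F)/4 = 2 + (-17 + F/4) = -15 + F/4)
(-5362 + (-3664 + x)/(-1888 + 4315)) + W(-44, 27) = (-5362 + (-3664 - 3067)/(-1888 + 4315)) + (-15 + (¼)*(-44)) = (-5362 - 6731/2427) + (-15 - 11) = (-5362 - 6731*1/2427) - 26 = (-5362 - 6731/2427) - 26 = -13020305/2427 - 26 = -13083407/2427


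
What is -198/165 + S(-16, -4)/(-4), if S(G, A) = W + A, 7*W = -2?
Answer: -9/70 ≈ -0.12857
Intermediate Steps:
W = -2/7 (W = (⅐)*(-2) = -2/7 ≈ -0.28571)
S(G, A) = -2/7 + A
-198/165 + S(-16, -4)/(-4) = -198/165 + (-2/7 - 4)/(-4) = -198*1/165 - 30/7*(-¼) = -6/5 + 15/14 = -9/70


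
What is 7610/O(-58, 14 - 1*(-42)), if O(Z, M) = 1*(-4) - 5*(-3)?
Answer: 7610/11 ≈ 691.82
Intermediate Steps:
O(Z, M) = 11 (O(Z, M) = -4 + 15 = 11)
7610/O(-58, 14 - 1*(-42)) = 7610/11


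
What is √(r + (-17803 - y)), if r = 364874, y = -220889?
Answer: 2*√141990 ≈ 753.63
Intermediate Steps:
√(r + (-17803 - y)) = √(364874 + (-17803 - 1*(-220889))) = √(364874 + (-17803 + 220889)) = √(364874 + 203086) = √567960 = 2*√141990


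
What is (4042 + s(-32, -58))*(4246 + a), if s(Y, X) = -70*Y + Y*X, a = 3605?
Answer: 63891438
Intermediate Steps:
s(Y, X) = -70*Y + X*Y
(4042 + s(-32, -58))*(4246 + a) = (4042 - 32*(-70 - 58))*(4246 + 3605) = (4042 - 32*(-128))*7851 = (4042 + 4096)*7851 = 8138*7851 = 63891438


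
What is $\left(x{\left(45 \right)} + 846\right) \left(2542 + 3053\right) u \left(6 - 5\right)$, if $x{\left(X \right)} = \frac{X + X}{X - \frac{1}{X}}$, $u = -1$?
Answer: $- \frac{4801500315}{1012} \approx -4.7446 \cdot 10^{6}$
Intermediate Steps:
$x{\left(X \right)} = \frac{2 X}{X - \frac{1}{X}}$
$\left(x{\left(45 \right)} + 846\right) \left(2542 + 3053\right) u \left(6 - 5\right) = \left(\frac{2 \cdot 45^{2}}{-1 + 45^{2}} + 846\right) \left(2542 + 3053\right) \left(- (6 - 5)\right) = \left(2 \cdot 2025 \frac{1}{-1 + 2025} + 846\right) 5595 \left(\left(-1\right) 1\right) = \left(2 \cdot 2025 \cdot \frac{1}{2024} + 846\right) 5595 \left(-1\right) = \left(\frac{2025}{1012} + 846\right) 5595 \left(-1\right) = \frac{858177}{1012} \cdot 5595 \left(-1\right) = \frac{4801500315}{1012} \left(-1\right) = - \frac{4801500315}{1012}$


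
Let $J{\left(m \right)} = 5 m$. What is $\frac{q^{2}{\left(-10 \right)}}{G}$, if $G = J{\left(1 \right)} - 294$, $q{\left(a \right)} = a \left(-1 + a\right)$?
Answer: $- \frac{12100}{289} \approx -41.869$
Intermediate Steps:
$G = -289$ ($G = 5 \cdot 1 - 294 = 5 - 294 = -289$)
$\frac{q^{2}{\left(-10 \right)}}{G} = \frac{\left(- 10 \left(-1 - 10\right)\right)^{2}}{-289} = \left(\left(-10\right) \left(-11\right)\right)^{2} \left(- \frac{1}{289}\right) = 110^{2} \left(- \frac{1}{289}\right) = 12100 \left(- \frac{1}{289}\right) = - \frac{12100}{289}$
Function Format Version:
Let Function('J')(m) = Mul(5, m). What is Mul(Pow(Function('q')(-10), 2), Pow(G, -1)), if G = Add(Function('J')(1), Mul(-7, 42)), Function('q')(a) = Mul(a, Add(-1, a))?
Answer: Rational(-12100, 289) ≈ -41.869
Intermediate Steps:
G = -289 (G = Add(Mul(5, 1), Mul(-7, 42)) = Add(5, -294) = -289)
Mul(Pow(Function('q')(-10), 2), Pow(G, -1)) = Mul(Pow(Mul(-10, Add(-1, -10)), 2), Pow(-289, -1)) = Mul(Pow(Mul(-10, -11), 2), Rational(-1, 289)) = Mul(Pow(110, 2), Rational(-1, 289)) = Mul(12100, Rational(-1, 289)) = Rational(-12100, 289)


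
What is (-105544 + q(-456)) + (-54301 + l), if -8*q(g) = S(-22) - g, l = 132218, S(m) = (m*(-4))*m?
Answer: -27442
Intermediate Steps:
S(m) = -4*m**2 (S(m) = (-4*m)*m = -4*m**2)
q(g) = 242 + g/8 (q(g) = -(-4*(-22)**2 - g)/8 = -(-4*484 - g)/8 = -(-1936 - g)/8 = 242 + g/8)
(-105544 + q(-456)) + (-54301 + l) = (-105544 + (242 + (1/8)*(-456))) + (-54301 + 132218) = (-105544 + (242 - 57)) + 77917 = (-105544 + 185) + 77917 = -105359 + 77917 = -27442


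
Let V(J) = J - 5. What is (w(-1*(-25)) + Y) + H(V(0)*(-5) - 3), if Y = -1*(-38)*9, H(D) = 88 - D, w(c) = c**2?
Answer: 1033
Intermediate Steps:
V(J) = -5 + J
Y = 342 (Y = 38*9 = 342)
(w(-1*(-25)) + Y) + H(V(0)*(-5) - 3) = ((-1*(-25))**2 + 342) + (88 - ((-5 + 0)*(-5) - 3)) = (25**2 + 342) + (88 - (-5*(-5) - 3)) = (625 + 342) + (88 - (25 - 3)) = 967 + (88 - 1*22) = 967 + (88 - 22) = 967 + 66 = 1033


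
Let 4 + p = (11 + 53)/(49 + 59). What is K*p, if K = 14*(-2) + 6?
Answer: 2024/27 ≈ 74.963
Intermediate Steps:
K = -22 (K = -28 + 6 = -22)
p = -92/27 (p = -4 + (11 + 53)/(49 + 59) = -4 + 64/108 = -4 + 64*(1/108) = -4 + 16/27 = -92/27 ≈ -3.4074)
K*p = -22*(-92/27) = 2024/27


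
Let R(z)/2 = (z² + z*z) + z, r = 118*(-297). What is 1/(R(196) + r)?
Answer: 1/119010 ≈ 8.4027e-6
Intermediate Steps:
r = -35046
R(z) = 2*z + 4*z² (R(z) = 2*((z² + z*z) + z) = 2*((z² + z²) + z) = 2*(2*z² + z) = 2*(z + 2*z²) = 2*z + 4*z²)
1/(R(196) + r) = 1/(2*196*(1 + 2*196) - 35046) = 1/(2*196*(1 + 392) - 35046) = 1/(2*196*393 - 35046) = 1/(154056 - 35046) = 1/119010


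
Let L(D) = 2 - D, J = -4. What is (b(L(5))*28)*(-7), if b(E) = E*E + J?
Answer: -980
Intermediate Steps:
b(E) = -4 + E² (b(E) = E*E - 4 = E² - 4 = -4 + E²)
(b(L(5))*28)*(-7) = ((-4 + (2 - 1*5)²)*28)*(-7) = ((-4 + (2 - 5)²)*28)*(-7) = ((-4 + (-3)²)*28)*(-7) = ((-4 + 9)*28)*(-7) = (5*28)*(-7) = 140*(-7) = -980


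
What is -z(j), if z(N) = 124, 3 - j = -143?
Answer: -124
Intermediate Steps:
j = 146 (j = 3 - 1*(-143) = 3 + 143 = 146)
-z(j) = -1*124 = -124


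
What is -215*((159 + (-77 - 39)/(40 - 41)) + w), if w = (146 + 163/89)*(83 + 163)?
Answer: -701135855/89 ≈ -7.8779e+6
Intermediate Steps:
w = 3236622/89 (w = (146 + 163*(1/89))*246 = (146 + 163/89)*246 = (13157/89)*246 = 3236622/89 ≈ 36367.)
-215*((159 + (-77 - 39)/(40 - 41)) + w) = -215*((159 + (-77 - 39)/(40 - 41)) + 3236622/89) = -215*((159 - 116/(-1)) + 3236622/89) = -215*((159 - 116*(-1)) + 3236622/89) = -215*((159 + 116) + 3236622/89) = -215*(275 + 3236622/89) = -215*3261097/89 = -701135855/89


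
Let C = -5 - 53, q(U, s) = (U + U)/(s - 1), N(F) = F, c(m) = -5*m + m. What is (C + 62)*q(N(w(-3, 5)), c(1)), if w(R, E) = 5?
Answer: -8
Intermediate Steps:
c(m) = -4*m
q(U, s) = 2*U/(-1 + s) (q(U, s) = (2*U)/(-1 + s) = 2*U/(-1 + s))
C = -58
(C + 62)*q(N(w(-3, 5)), c(1)) = (-58 + 62)*(2*5/(-1 - 4*1)) = 4*(2*5/(-1 - 4)) = 4*(2*5/(-5)) = 4*(2*5*(-1/5)) = 4*(-2) = -8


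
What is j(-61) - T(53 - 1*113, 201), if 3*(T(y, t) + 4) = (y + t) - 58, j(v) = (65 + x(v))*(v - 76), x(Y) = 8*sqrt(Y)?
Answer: -26786/3 - 1096*I*sqrt(61) ≈ -8928.7 - 8560.0*I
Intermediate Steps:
j(v) = (-76 + v)*(65 + 8*sqrt(v)) (j(v) = (65 + 8*sqrt(v))*(v - 76) = (65 + 8*sqrt(v))*(-76 + v) = (-76 + v)*(65 + 8*sqrt(v)))
T(y, t) = -70/3 + t/3 + y/3 (T(y, t) = -4 + ((y + t) - 58)/3 = -4 + ((t + y) - 58)/3 = -4 + (-58 + t + y)/3 = -4 + (-58/3 + t/3 + y/3) = -70/3 + t/3 + y/3)
j(-61) - T(53 - 1*113, 201) = (-4940 - 608*I*sqrt(61) + 8*(-61)**(3/2) + 65*(-61)) - (-70/3 + (1/3)*201 + (53 - 1*113)/3) = (-4940 - 608*I*sqrt(61) + 8*(-61*I*sqrt(61)) - 3965) - (-70/3 + 67 + (53 - 113)/3) = (-4940 - 608*I*sqrt(61) - 488*I*sqrt(61) - 3965) - (-70/3 + 67 + (1/3)*(-60)) = (-8905 - 1096*I*sqrt(61)) - (-70/3 + 67 - 20) = (-8905 - 1096*I*sqrt(61)) - 1*71/3 = (-8905 - 1096*I*sqrt(61)) - 71/3 = -26786/3 - 1096*I*sqrt(61)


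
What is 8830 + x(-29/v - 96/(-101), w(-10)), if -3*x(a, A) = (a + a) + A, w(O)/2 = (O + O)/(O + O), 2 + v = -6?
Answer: 10697455/1212 ≈ 8826.3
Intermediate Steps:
v = -8 (v = -2 - 6 = -8)
w(O) = 2 (w(O) = 2*((O + O)/(O + O)) = 2*((2*O)/((2*O))) = 2*((2*O)*(1/(2*O))) = 2*1 = 2)
x(a, A) = -2*a/3 - A/3 (x(a, A) = -((a + a) + A)/3 = -(2*a + A)/3 = -(A + 2*a)/3 = -2*a/3 - A/3)
8830 + x(-29/v - 96/(-101), w(-10)) = 8830 + (-2*(-29/(-8) - 96/(-101))/3 - 1/3*2) = 8830 + (-2*(-29*(-1/8) - 96*(-1/101))/3 - 2/3) = 8830 + (-2*(29/8 + 96/101)/3 - 2/3) = 8830 + (-2/3*3697/808 - 2/3) = 8830 + (-3697/1212 - 2/3) = 8830 - 4505/1212 = 10697455/1212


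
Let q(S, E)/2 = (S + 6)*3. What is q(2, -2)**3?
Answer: 110592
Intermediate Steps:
q(S, E) = 36 + 6*S (q(S, E) = 2*((S + 6)*3) = 2*((6 + S)*3) = 2*(18 + 3*S) = 36 + 6*S)
q(2, -2)**3 = (36 + 6*2)**3 = (36 + 12)**3 = 48**3 = 110592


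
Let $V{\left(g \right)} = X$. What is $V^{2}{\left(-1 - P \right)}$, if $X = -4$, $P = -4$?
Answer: $16$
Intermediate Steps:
$V{\left(g \right)} = -4$
$V^{2}{\left(-1 - P \right)} = \left(-4\right)^{2} = 16$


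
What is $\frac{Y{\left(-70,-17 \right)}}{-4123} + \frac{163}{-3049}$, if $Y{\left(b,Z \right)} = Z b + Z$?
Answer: $- \frac{4248526}{12571027} \approx -0.33796$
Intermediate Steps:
$Y{\left(b,Z \right)} = Z + Z b$
$\frac{Y{\left(-70,-17 \right)}}{-4123} + \frac{163}{-3049} = \frac{\left(-17\right) \left(1 - 70\right)}{-4123} + \frac{163}{-3049} = \left(-17\right) \left(-69\right) \left(- \frac{1}{4123}\right) + 163 \left(- \frac{1}{3049}\right) = 1173 \left(- \frac{1}{4123}\right) - \frac{163}{3049} = - \frac{1173}{4123} - \frac{163}{3049} = - \frac{4248526}{12571027}$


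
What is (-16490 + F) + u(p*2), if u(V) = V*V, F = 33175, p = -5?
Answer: 16785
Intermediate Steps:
u(V) = V**2
(-16490 + F) + u(p*2) = (-16490 + 33175) + (-5*2)**2 = 16685 + (-10)**2 = 16685 + 100 = 16785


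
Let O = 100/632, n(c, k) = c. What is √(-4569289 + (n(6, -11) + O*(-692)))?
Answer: I*√28517578553/79 ≈ 2137.6*I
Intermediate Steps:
O = 25/158 (O = 100*(1/632) = 25/158 ≈ 0.15823)
√(-4569289 + (n(6, -11) + O*(-692))) = √(-4569289 + (6 + (25/158)*(-692))) = √(-4569289 + (6 - 8650/79)) = √(-4569289 - 8176/79) = √(-360982007/79) = I*√28517578553/79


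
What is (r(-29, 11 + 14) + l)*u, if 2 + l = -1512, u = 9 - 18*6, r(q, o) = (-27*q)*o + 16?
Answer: -1789623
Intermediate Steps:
r(q, o) = 16 - 27*o*q (r(q, o) = -27*o*q + 16 = 16 - 27*o*q)
u = -99 (u = 9 - 108 = -99)
l = -1514 (l = -2 - 1512 = -1514)
(r(-29, 11 + 14) + l)*u = ((16 - 27*(11 + 14)*(-29)) - 1514)*(-99) = ((16 - 27*25*(-29)) - 1514)*(-99) = ((16 + 19575) - 1514)*(-99) = (19591 - 1514)*(-99) = 18077*(-99) = -1789623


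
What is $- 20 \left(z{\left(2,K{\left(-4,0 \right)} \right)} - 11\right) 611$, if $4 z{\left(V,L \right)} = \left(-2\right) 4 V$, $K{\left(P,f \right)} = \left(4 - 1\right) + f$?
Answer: $183300$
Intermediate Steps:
$K{\left(P,f \right)} = 3 + f$
$z{\left(V,L \right)} = - 2 V$ ($z{\left(V,L \right)} = \frac{\left(-2\right) 4 V}{4} = \frac{\left(-8\right) V}{4} = - 2 V$)
$- 20 \left(z{\left(2,K{\left(-4,0 \right)} \right)} - 11\right) 611 = - 20 \left(\left(-2\right) 2 - 11\right) 611 = - 20 \left(-4 - 11\right) 611 = \left(-20\right) \left(-15\right) 611 = 300 \cdot 611 = 183300$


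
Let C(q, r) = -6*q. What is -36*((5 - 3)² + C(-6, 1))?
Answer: -1440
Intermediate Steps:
-36*((5 - 3)² + C(-6, 1)) = -36*((5 - 3)² - 6*(-6)) = -36*(2² + 36) = -36*(4 + 36) = -36*40 = -1440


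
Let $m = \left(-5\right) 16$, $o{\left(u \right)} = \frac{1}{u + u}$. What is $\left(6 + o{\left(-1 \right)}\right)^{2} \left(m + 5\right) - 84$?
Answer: $- \frac{9411}{4} \approx -2352.8$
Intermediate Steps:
$o{\left(u \right)} = \frac{1}{2 u}$
$m = -80$
$\left(6 + o{\left(-1 \right)}\right)^{2} \left(m + 5\right) - 84 = \left(6 + \frac{1}{2 \left(-1\right)}\right)^{2} \left(-80 + 5\right) - 84 = \left(6 + \frac{1}{2} \left(-1\right)\right)^{2} \left(-75\right) - 84 = \left(6 - \frac{1}{2}\right)^{2} \left(-75\right) - 84 = \left(\frac{11}{2}\right)^{2} \left(-75\right) - 84 = \frac{121}{4} \left(-75\right) - 84 = - \frac{9075}{4} - 84 = - \frac{9411}{4}$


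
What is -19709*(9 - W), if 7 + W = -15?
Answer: -610979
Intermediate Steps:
W = -22 (W = -7 - 15 = -22)
-19709*(9 - W) = -19709*(9 - 1*(-22)) = -19709*(9 + 22) = -19709*31 = -610979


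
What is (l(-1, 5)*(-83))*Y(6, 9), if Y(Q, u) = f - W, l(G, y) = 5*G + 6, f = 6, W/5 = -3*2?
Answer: -2988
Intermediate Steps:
W = -30 (W = 5*(-3*2) = 5*(-6) = -30)
l(G, y) = 6 + 5*G
Y(Q, u) = 36 (Y(Q, u) = 6 - 1*(-30) = 6 + 30 = 36)
(l(-1, 5)*(-83))*Y(6, 9) = ((6 + 5*(-1))*(-83))*36 = ((6 - 5)*(-83))*36 = (1*(-83))*36 = -83*36 = -2988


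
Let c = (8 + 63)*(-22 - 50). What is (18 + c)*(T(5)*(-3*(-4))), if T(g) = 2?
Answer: -122256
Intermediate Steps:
c = -5112 (c = 71*(-72) = -5112)
(18 + c)*(T(5)*(-3*(-4))) = (18 - 5112)*(2*(-3*(-4))) = -10188*12 = -5094*24 = -122256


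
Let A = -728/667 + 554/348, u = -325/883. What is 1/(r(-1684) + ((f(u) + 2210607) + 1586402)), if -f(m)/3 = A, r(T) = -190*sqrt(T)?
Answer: 6756987476002/25656440297135422409 + 676231280*I*sqrt(421)/25656440297135422409 ≈ 2.6336e-7 + 5.408e-10*I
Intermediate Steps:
u = -325/883 (u = -325*1/883 = -325/883 ≈ -0.36806)
A = 2003/4002 (A = -728*1/667 + 554*(1/348) = -728/667 + 277/174 = 2003/4002 ≈ 0.50050)
f(m) = -2003/1334 (f(m) = -3*2003/4002 = -2003/1334)
1/(r(-1684) + ((f(u) + 2210607) + 1586402)) = 1/(-380*I*sqrt(421) + ((-2003/1334 + 2210607) + 1586402)) = 1/(-380*I*sqrt(421) + (2948947735/1334 + 1586402)) = 1/(-380*I*sqrt(421) + 5065208003/1334) = 1/(5065208003/1334 - 380*I*sqrt(421))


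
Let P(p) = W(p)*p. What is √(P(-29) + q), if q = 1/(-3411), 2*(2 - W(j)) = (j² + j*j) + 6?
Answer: √31566833063/1137 ≈ 156.26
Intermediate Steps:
W(j) = -1 - j² (W(j) = 2 - ((j² + j*j) + 6)/2 = 2 - ((j² + j²) + 6)/2 = 2 - (2*j² + 6)/2 = 2 - (6 + 2*j²)/2 = 2 + (-3 - j²) = -1 - j²)
P(p) = p*(-1 - p²) (P(p) = (-1 - p²)*p = p*(-1 - p²))
q = -1/3411 ≈ -0.00029317
√(P(-29) + q) = √((-1*(-29) - 1*(-29)³) - 1/3411) = √((29 - 1*(-24389)) - 1/3411) = √((29 + 24389) - 1/3411) = √(24418 - 1/3411) = √(83289797/3411) = √31566833063/1137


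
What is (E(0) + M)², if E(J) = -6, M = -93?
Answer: 9801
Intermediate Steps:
(E(0) + M)² = (-6 - 93)² = (-99)² = 9801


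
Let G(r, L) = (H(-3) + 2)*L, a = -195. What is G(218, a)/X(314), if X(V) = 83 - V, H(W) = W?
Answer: -65/77 ≈ -0.84416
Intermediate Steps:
G(r, L) = -L (G(r, L) = (-3 + 2)*L = -L)
G(218, a)/X(314) = (-1*(-195))/(83 - 1*314) = 195/(83 - 314) = 195/(-231) = 195*(-1/231) = -65/77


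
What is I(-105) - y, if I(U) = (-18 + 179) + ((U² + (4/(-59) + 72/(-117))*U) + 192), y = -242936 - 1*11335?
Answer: 203807803/767 ≈ 2.6572e+5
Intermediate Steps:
y = -254271 (y = -242936 - 11335 = -254271)
I(U) = 353 + U² - 524*U/767 (I(U) = 161 + ((U² + (4*(-1/59) + 72*(-1/117))*U) + 192) = 161 + ((U² + (-4/59 - 8/13)*U) + 192) = 161 + ((U² - 524*U/767) + 192) = 161 + (192 + U² - 524*U/767) = 353 + U² - 524*U/767)
I(-105) - y = (353 + (-105)² - 524/767*(-105)) - 1*(-254271) = (353 + 11025 + 55020/767) + 254271 = 8781946/767 + 254271 = 203807803/767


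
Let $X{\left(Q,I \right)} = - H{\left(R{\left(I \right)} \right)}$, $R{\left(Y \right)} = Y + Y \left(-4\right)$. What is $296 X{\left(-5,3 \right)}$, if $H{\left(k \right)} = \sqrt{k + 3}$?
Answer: $- 296 i \sqrt{6} \approx - 725.05 i$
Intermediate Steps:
$R{\left(Y \right)} = - 3 Y$ ($R{\left(Y \right)} = Y - 4 Y = - 3 Y$)
$H{\left(k \right)} = \sqrt{3 + k}$
$X{\left(Q,I \right)} = - \sqrt{3 - 3 I}$
$296 X{\left(-5,3 \right)} = 296 \left(- \sqrt{3 - 9}\right) = 296 \left(- \sqrt{-6}\right) = 296 \left(- i \sqrt{6}\right) = - 296 i \sqrt{6}$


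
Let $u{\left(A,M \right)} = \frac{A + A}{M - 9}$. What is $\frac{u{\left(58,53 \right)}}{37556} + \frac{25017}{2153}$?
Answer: $\frac{10334985409}{889438748} \approx 11.62$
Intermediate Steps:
$u{\left(A,M \right)} = \frac{2 A}{-9 + M}$
$\frac{u{\left(58,53 \right)}}{37556} + \frac{25017}{2153} = \frac{2 \cdot 58 \frac{1}{-9 + 53}}{37556} + \frac{25017}{2153} = 2 \cdot 58 \cdot \frac{1}{44} \cdot \frac{1}{37556} + 25017 \cdot \frac{1}{2153} = 2 \cdot 58 \cdot \frac{1}{44} \cdot \frac{1}{37556} + \frac{25017}{2153} = \frac{29}{11} \cdot \frac{1}{37556} + \frac{25017}{2153} = \frac{29}{413116} + \frac{25017}{2153} = \frac{10334985409}{889438748}$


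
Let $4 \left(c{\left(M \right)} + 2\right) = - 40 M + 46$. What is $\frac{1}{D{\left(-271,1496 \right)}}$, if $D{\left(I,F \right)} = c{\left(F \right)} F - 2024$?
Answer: $- \frac{1}{22367972} \approx -4.4707 \cdot 10^{-8}$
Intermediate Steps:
$c{\left(M \right)} = \frac{19}{2} - 10 M$ ($c{\left(M \right)} = -2 + \frac{- 40 M + 46}{4} = -2 + \frac{46 - 40 M}{4} = -2 - \left(- \frac{23}{2} + 10 M\right) = \frac{19}{2} - 10 M$)
$D{\left(I,F \right)} = -2024 + F \left(\frac{19}{2} - 10 F\right)$ ($D{\left(I,F \right)} = \left(\frac{19}{2} - 10 F\right) F - 2024 = F \left(\frac{19}{2} - 10 F\right) - 2024 = -2024 + F \left(\frac{19}{2} - 10 F\right)$)
$\frac{1}{D{\left(-271,1496 \right)}} = \frac{1}{-2024 - 748 \left(-19 + 20 \cdot 1496\right)} = \frac{1}{-2024 - 748 \left(-19 + 29920\right)} = \frac{1}{-2024 - 748 \cdot 29901} = \frac{1}{-2024 - 22365948} = \frac{1}{-22367972} = - \frac{1}{22367972}$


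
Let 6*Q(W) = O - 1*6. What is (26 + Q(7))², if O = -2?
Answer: 5476/9 ≈ 608.44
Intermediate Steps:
Q(W) = -4/3 (Q(W) = (-2 - 1*6)/6 = (-2 - 6)/6 = (⅙)*(-8) = -4/3)
(26 + Q(7))² = (26 - 4/3)² = (74/3)² = 5476/9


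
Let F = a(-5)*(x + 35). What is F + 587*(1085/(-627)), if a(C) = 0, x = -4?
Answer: -636895/627 ≈ -1015.8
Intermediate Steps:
F = 0 (F = 0*(-4 + 35) = 0*31 = 0)
F + 587*(1085/(-627)) = 0 + 587*(1085/(-627)) = 0 + 587*(1085*(-1/627)) = 0 + 587*(-1085/627) = 0 - 636895/627 = -636895/627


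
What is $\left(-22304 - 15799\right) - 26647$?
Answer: $-64750$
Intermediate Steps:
$\left(-22304 - 15799\right) - 26647 = -38103 - 26647 = -64750$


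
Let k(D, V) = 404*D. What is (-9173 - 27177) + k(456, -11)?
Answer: 147874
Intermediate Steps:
(-9173 - 27177) + k(456, -11) = (-9173 - 27177) + 404*456 = -36350 + 184224 = 147874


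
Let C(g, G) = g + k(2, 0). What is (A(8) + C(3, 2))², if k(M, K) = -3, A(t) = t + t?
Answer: 256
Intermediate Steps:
A(t) = 2*t
C(g, G) = -3 + g (C(g, G) = g - 3 = -3 + g)
(A(8) + C(3, 2))² = (2*8 + (-3 + 3))² = (16 + 0)² = 16² = 256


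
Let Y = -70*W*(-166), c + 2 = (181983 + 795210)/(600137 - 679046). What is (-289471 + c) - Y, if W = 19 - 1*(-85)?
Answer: -39400983490/26303 ≈ -1.4980e+6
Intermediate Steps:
c = -378337/26303 (c = -2 + (181983 + 795210)/(600137 - 679046) = -2 + 977193/(-78909) = -2 + 977193*(-1/78909) = -2 - 325731/26303 = -378337/26303 ≈ -14.384)
W = 104 (W = 19 + 85 = 104)
Y = 1208480 (Y = -70*104*(-166) = -7280*(-166) = 1208480)
(-289471 + c) - Y = (-289471 - 378337/26303) - 1*1208480 = -7614334050/26303 - 1208480 = -39400983490/26303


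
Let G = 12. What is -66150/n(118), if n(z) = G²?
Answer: -3675/8 ≈ -459.38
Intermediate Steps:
n(z) = 144 (n(z) = 12² = 144)
-66150/n(118) = -66150/144 = -66150*1/144 = -3675/8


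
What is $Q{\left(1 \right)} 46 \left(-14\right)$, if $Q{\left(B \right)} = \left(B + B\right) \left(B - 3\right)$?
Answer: $2576$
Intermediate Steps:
$Q{\left(B \right)} = 2 B \left(-3 + B\right)$
$Q{\left(1 \right)} 46 \left(-14\right) = 2 \cdot 1 \left(-3 + 1\right) 46 \left(-14\right) = 2 \cdot 1 \left(-2\right) 46 \left(-14\right) = \left(-4\right) 46 \left(-14\right) = \left(-184\right) \left(-14\right) = 2576$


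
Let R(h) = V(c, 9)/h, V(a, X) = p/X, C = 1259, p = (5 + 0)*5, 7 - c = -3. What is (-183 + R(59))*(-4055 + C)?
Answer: 90541936/177 ≈ 5.1154e+5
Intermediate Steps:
c = 10 (c = 7 - 1*(-3) = 7 + 3 = 10)
p = 25 (p = 5*5 = 25)
V(a, X) = 25/X
R(h) = 25/(9*h) (R(h) = (25/9)/h = (25*(⅑))/h = 25/(9*h))
(-183 + R(59))*(-4055 + C) = (-183 + (25/9)/59)*(-4055 + 1259) = (-183 + (25/9)*(1/59))*(-2796) = (-183 + 25/531)*(-2796) = -97148/531*(-2796) = 90541936/177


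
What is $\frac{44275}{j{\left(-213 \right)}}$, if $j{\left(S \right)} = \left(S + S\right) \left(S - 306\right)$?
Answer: $\frac{44275}{221094} \approx 0.20025$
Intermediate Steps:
$j{\left(S \right)} = 2 S \left(-306 + S\right)$
$\frac{44275}{j{\left(-213 \right)}} = \frac{44275}{2 \left(-213\right) \left(-306 - 213\right)} = \frac{44275}{2 \left(-213\right) \left(-519\right)} = \frac{44275}{221094}$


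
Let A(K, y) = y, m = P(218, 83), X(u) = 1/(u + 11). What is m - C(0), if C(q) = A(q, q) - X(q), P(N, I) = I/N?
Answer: 1131/2398 ≈ 0.47164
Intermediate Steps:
X(u) = 1/(11 + u)
m = 83/218 ≈ 0.38073
C(q) = q - 1/(11 + q)
m - C(0) = 83/218 - (-1 + 0*(11 + 0))/(11 + 0) = 83/218 - (-1 + 0*11)/11 = 83/218 - (-1 + 0)/11 = 83/218 - (-1)/11 = 83/218 - 1*(-1/11) = 83/218 + 1/11 = 1131/2398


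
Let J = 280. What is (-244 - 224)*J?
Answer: -131040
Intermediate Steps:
(-244 - 224)*J = (-244 - 224)*280 = -468*280 = -131040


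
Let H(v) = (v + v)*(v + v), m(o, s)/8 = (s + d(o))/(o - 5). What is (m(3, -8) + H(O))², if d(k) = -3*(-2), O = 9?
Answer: 110224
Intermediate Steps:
d(k) = 6
m(o, s) = 8*(6 + s)/(-5 + o) (m(o, s) = 8*((s + 6)/(o - 5)) = 8*((6 + s)/(-5 + o)) = 8*(6 + s)/(-5 + o))
H(v) = 4*v² (H(v) = (2*v)*(2*v) = 4*v²)
(m(3, -8) + H(O))² = (8*(6 - 8)/(-5 + 3) + 4*9²)² = (8*(-2)/(-2) + 4*81)² = (8*(-½)*(-2) + 324)² = (8 + 324)² = 332² = 110224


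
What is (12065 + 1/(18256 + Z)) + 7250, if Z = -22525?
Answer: 82455734/4269 ≈ 19315.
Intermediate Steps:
(12065 + 1/(18256 + Z)) + 7250 = (12065 + 1/(18256 - 22525)) + 7250 = (12065 + 1/(-4269)) + 7250 = (12065 - 1/4269) + 7250 = 51505484/4269 + 7250 = 82455734/4269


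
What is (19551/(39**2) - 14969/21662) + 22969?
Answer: 252393702317/10982634 ≈ 22981.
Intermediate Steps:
(19551/(39**2) - 14969/21662) + 22969 = (19551/1521 - 14969*1/21662) + 22969 = (19551*(1/1521) - 14969/21662) + 22969 = (6517/507 - 14969/21662) + 22969 = 133581971/10982634 + 22969 = 252393702317/10982634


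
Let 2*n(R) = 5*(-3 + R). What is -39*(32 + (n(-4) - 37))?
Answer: 1755/2 ≈ 877.50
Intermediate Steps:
n(R) = -15/2 + 5*R/2 (n(R) = (5*(-3 + R))/2 = (-15 + 5*R)/2 = -15/2 + 5*R/2)
-39*(32 + (n(-4) - 37)) = -39*(32 + ((-15/2 + (5/2)*(-4)) - 37)) = -39*(32 + ((-15/2 - 10) - 37)) = -39*(32 + (-35/2 - 37)) = -39*(32 - 109/2) = -39*(-45/2) = 1755/2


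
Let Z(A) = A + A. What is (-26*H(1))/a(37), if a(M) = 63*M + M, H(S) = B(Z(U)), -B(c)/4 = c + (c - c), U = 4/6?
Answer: 13/222 ≈ 0.058559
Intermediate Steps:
U = 2/3 (U = 4*(1/6) = 2/3 ≈ 0.66667)
Z(A) = 2*A
B(c) = -4*c (B(c) = -4*(c + (c - c)) = -4*(c + 0) = -4*c)
H(S) = -16/3 (H(S) = -8*2/3 = -4*4/3 = -16/3)
a(M) = 64*M
(-26*H(1))/a(37) = (-26*(-16/3))/((64*37)) = (416/3)/2368 = (416/3)*(1/2368) = 13/222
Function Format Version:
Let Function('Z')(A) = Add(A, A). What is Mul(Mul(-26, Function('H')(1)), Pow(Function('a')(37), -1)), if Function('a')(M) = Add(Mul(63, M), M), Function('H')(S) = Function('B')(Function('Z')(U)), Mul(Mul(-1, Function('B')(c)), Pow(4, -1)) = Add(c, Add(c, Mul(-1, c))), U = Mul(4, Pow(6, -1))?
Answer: Rational(13, 222) ≈ 0.058559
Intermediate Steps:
U = Rational(2, 3) (U = Mul(4, Rational(1, 6)) = Rational(2, 3) ≈ 0.66667)
Function('Z')(A) = Mul(2, A)
Function('B')(c) = Mul(-4, c) (Function('B')(c) = Mul(-4, Add(c, Add(c, Mul(-1, c)))) = Mul(-4, Add(c, 0)) = Mul(-4, c))
Function('H')(S) = Rational(-16, 3) (Function('H')(S) = Mul(-4, Mul(2, Rational(2, 3))) = Mul(-4, Rational(4, 3)) = Rational(-16, 3))
Function('a')(M) = Mul(64, M)
Mul(Mul(-26, Function('H')(1)), Pow(Function('a')(37), -1)) = Mul(Mul(-26, Rational(-16, 3)), Pow(Mul(64, 37), -1)) = Mul(Rational(416, 3), Pow(2368, -1)) = Mul(Rational(416, 3), Rational(1, 2368)) = Rational(13, 222)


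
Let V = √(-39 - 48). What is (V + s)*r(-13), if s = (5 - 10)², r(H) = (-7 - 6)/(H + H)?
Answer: 25/2 + I*√87/2 ≈ 12.5 + 4.6637*I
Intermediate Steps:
V = I*√87 (V = √(-87) = I*√87 ≈ 9.3274*I)
r(H) = -13/(2*H) (r(H) = -13*1/(2*H) = -13/(2*H))
s = 25 (s = (-5)² = 25)
(V + s)*r(-13) = (I*√87 + 25)*(-13/2/(-13)) = (25 + I*√87)*(-13/2*(-1/13)) = (25 + I*√87)*(½) = 25/2 + I*√87/2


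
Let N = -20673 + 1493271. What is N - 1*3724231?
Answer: -2251633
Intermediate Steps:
N = 1472598
N - 1*3724231 = 1472598 - 1*3724231 = 1472598 - 3724231 = -2251633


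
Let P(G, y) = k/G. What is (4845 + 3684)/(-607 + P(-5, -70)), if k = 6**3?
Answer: -42645/3251 ≈ -13.118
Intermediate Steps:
k = 216
P(G, y) = 216/G
(4845 + 3684)/(-607 + P(-5, -70)) = (4845 + 3684)/(-607 + 216/(-5)) = 8529/(-607 + 216*(-1/5)) = 8529/(-607 - 216/5) = 8529/(-3251/5) = 8529*(-5/3251) = -42645/3251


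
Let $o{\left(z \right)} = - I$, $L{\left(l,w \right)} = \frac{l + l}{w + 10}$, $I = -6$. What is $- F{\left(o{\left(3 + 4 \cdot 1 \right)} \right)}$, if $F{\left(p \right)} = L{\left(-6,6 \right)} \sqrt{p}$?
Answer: $\frac{3 \sqrt{6}}{4} \approx 1.8371$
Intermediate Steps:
$L{\left(l,w \right)} = \frac{2 l}{10 + w}$
$o{\left(z \right)} = 6$ ($o{\left(z \right)} = \left(-1\right) \left(-6\right) = 6$)
$F{\left(p \right)} = - \frac{3 \sqrt{p}}{4}$ ($F{\left(p \right)} = 2 \left(-6\right) \frac{1}{10 + 6} \sqrt{p} = 2 \left(-6\right) \frac{1}{16} \sqrt{p} = - \frac{3 \sqrt{p}}{4}$)
$- F{\left(o{\left(3 + 4 \cdot 1 \right)} \right)} = - \frac{\left(-3\right) \sqrt{6}}{4} = \frac{3 \sqrt{6}}{4}$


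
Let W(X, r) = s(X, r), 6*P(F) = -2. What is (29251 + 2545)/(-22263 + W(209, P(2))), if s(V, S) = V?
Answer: -15898/11027 ≈ -1.4417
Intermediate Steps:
P(F) = -⅓ (P(F) = (⅙)*(-2) = -⅓)
W(X, r) = X
(29251 + 2545)/(-22263 + W(209, P(2))) = (29251 + 2545)/(-22263 + 209) = 31796/(-22054) = 31796*(-1/22054) = -15898/11027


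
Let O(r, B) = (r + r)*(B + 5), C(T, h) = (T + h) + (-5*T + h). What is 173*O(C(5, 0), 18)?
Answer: -159160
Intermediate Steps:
C(T, h) = -4*T + 2*h (C(T, h) = (T + h) + (h - 5*T) = -4*T + 2*h)
O(r, B) = 2*r*(5 + B) (O(r, B) = (2*r)*(5 + B) = 2*r*(5 + B))
173*O(C(5, 0), 18) = 173*(2*(-4*5 + 2*0)*(5 + 18)) = 173*(2*(-20 + 0)*23) = 173*(2*(-20)*23) = 173*(-920) = -159160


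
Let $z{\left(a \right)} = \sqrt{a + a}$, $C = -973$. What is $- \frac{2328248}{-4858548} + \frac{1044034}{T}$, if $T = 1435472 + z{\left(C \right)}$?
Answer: $\frac{167763296015634102}{139047585842002945} - \frac{522017 i \sqrt{1946}}{1030289932365} \approx 1.2065 - 2.2351 \cdot 10^{-5} i$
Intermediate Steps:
$z{\left(a \right)} = \sqrt{2} \sqrt{a}$ ($z{\left(a \right)} = \sqrt{2 a} = \sqrt{2} \sqrt{a}$)
$T = 1435472 + i \sqrt{1946}$ ($T = 1435472 + \sqrt{2} \sqrt{-973} = 1435472 + \sqrt{2} i \sqrt{973} = 1435472 + i \sqrt{1946} \approx 1.4355 \cdot 10^{6} + 44.113 i$)
$- \frac{2328248}{-4858548} + \frac{1044034}{T} = - \frac{2328248}{-4858548} + \frac{1044034}{1435472 + i \sqrt{1946}} = \left(-2328248\right) \left(- \frac{1}{4858548}\right) + \frac{1044034}{1435472 + i \sqrt{1946}} = \frac{582062}{1214637} + \frac{1044034}{1435472 + i \sqrt{1946}}$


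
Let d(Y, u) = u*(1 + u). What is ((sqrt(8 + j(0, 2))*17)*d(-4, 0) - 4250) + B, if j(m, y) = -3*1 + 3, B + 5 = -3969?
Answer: -8224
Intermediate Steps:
B = -3974 (B = -5 - 3969 = -3974)
j(m, y) = 0 (j(m, y) = -3 + 3 = 0)
((sqrt(8 + j(0, 2))*17)*d(-4, 0) - 4250) + B = ((sqrt(8 + 0)*17)*(0*(1 + 0)) - 4250) - 3974 = ((sqrt(8)*17)*(0*1) - 4250) - 3974 = (((2*sqrt(2))*17)*0 - 4250) - 3974 = ((34*sqrt(2))*0 - 4250) - 3974 = (0 - 4250) - 3974 = -4250 - 3974 = -8224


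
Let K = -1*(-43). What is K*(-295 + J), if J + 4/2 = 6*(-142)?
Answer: -49407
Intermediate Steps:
K = 43
J = -854 (J = -2 + 6*(-142) = -2 - 852 = -854)
K*(-295 + J) = 43*(-295 - 854) = 43*(-1149) = -49407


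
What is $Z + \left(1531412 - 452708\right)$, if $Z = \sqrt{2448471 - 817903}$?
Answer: $1078704 + 2 \sqrt{407642} \approx 1.08 \cdot 10^{6}$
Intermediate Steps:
$Z = 2 \sqrt{407642}$ ($Z = \sqrt{1630568} = 2 \sqrt{407642} \approx 1276.9$)
$Z + \left(1531412 - 452708\right) = 2 \sqrt{407642} + \left(1531412 - 452708\right) = 2 \sqrt{407642} + 1078704 = 1078704 + 2 \sqrt{407642}$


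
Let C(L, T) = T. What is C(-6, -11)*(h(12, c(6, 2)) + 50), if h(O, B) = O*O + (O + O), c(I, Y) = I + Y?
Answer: -2398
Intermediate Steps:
h(O, B) = O**2 + 2*O
C(-6, -11)*(h(12, c(6, 2)) + 50) = -11*(12*(2 + 12) + 50) = -11*(12*14 + 50) = -11*(168 + 50) = -11*218 = -2398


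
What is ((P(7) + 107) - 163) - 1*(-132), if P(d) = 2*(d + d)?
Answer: 104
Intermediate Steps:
P(d) = 4*d (P(d) = 2*(2*d) = 4*d)
((P(7) + 107) - 163) - 1*(-132) = ((4*7 + 107) - 163) - 1*(-132) = ((28 + 107) - 163) + 132 = (135 - 163) + 132 = -28 + 132 = 104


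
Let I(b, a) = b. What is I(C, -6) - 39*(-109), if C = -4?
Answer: 4247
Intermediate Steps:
I(C, -6) - 39*(-109) = -4 - 39*(-109) = -4 + 4251 = 4247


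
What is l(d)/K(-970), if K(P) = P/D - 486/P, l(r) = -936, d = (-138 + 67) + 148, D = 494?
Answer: 28032030/43801 ≈ 639.99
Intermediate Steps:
d = 77 (d = -71 + 148 = 77)
K(P) = -486/P + P/494 (K(P) = P/494 - 486/P = -486/P + P/494)
l(d)/K(-970) = -936/(-486/(-970) + (1/494)*(-970)) = -936/(-486*(-1/970) - 485/247) = -936/(243/485 - 485/247) = -936/(-175204/119795) = -936*(-119795/175204) = 28032030/43801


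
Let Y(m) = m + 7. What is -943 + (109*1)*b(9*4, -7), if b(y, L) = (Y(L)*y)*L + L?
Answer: -1706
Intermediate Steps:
Y(m) = 7 + m
b(y, L) = L + L*y*(7 + L) (b(y, L) = ((7 + L)*y)*L + L = (y*(7 + L))*L + L = L*y*(7 + L) + L = L + L*y*(7 + L))
-943 + (109*1)*b(9*4, -7) = -943 + (109*1)*(-7*(1 + (9*4)*(7 - 7))) = -943 + 109*(-7*(1 + 36*0)) = -943 + 109*(-7*(1 + 0)) = -943 + 109*(-7*1) = -943 + 109*(-7) = -943 - 763 = -1706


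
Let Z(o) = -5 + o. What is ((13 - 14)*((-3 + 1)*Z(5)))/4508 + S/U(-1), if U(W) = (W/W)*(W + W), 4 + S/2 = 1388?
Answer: -1384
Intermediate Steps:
S = 2768 (S = -8 + 2*1388 = -8 + 2776 = 2768)
U(W) = 2*W (U(W) = 1*(2*W) = 2*W)
((13 - 14)*((-3 + 1)*Z(5)))/4508 + S/U(-1) = ((13 - 14)*((-3 + 1)*(-5 + 5)))/4508 + 2768/((2*(-1))) = -(-2)*0*(1/4508) + 2768/(-2) = -1*0*(1/4508) + 2768*(-½) = 0*(1/4508) - 1384 = 0 - 1384 = -1384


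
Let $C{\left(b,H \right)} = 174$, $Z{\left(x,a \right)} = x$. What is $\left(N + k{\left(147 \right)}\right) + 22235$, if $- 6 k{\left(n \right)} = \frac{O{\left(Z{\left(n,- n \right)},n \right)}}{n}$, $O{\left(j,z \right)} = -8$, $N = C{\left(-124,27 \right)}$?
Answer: $\frac{9882373}{441} \approx 22409.0$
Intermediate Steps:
$N = 174$
$k{\left(n \right)} = \frac{4}{3 n}$ ($k{\left(n \right)} = - \frac{\left(-8\right) \frac{1}{n}}{6} = \frac{4}{3 n}$)
$\left(N + k{\left(147 \right)}\right) + 22235 = \left(174 + \frac{4}{3 \cdot 147}\right) + 22235 = \left(174 + \frac{4}{3} \cdot \frac{1}{147}\right) + 22235 = \left(174 + \frac{4}{441}\right) + 22235 = \frac{76738}{441} + 22235 = \frac{9882373}{441}$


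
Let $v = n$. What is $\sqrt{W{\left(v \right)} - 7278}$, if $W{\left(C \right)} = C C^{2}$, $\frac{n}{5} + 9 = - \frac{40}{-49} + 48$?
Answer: $\frac{\sqrt{927429794453}}{343} \approx 2807.7$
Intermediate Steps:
$n = \frac{9755}{49}$ ($n = -45 + 5 \left(- \frac{40}{-49} + 48\right) = -45 + 5 \left(\left(-40\right) \left(- \frac{1}{49}\right) + 48\right) = -45 + 5 \left(\frac{40}{49} + 48\right) = -45 + 5 \cdot \frac{2392}{49} = -45 + \frac{11960}{49} = \frac{9755}{49} \approx 199.08$)
$v = \frac{9755}{49} \approx 199.08$
$W{\left(C \right)} = C^{3}$
$\sqrt{W{\left(v \right)} - 7278} = \sqrt{\left(\frac{9755}{49}\right)^{3} - 7278} = \sqrt{\frac{928286043875}{117649} - 7278} = \sqrt{\frac{927429794453}{117649}} = \frac{\sqrt{927429794453}}{343}$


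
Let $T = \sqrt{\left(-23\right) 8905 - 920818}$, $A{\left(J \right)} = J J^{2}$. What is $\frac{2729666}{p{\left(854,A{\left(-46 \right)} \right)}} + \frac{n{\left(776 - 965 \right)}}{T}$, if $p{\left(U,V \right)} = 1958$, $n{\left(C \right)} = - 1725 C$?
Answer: $\frac{1364833}{979} - \frac{108675 i \sqrt{1125633}}{375211} \approx 1394.1 - 307.29 i$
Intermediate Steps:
$A{\left(J \right)} = J^{3}$
$T = i \sqrt{1125633}$ ($T = \sqrt{-204815 - 920818} = \sqrt{-1125633} = i \sqrt{1125633} \approx 1061.0 i$)
$\frac{2729666}{p{\left(854,A{\left(-46 \right)} \right)}} + \frac{n{\left(776 - 965 \right)}}{T} = \frac{2729666}{1958} + \frac{\left(-1725\right) \left(776 - 965\right)}{i \sqrt{1125633}} = 2729666 \cdot \frac{1}{1958} + \left(-1725\right) \left(-189\right) \left(- \frac{i \sqrt{1125633}}{1125633}\right) = \frac{1364833}{979} + 326025 \left(- \frac{i \sqrt{1125633}}{1125633}\right) = \frac{1364833}{979} - \frac{108675 i \sqrt{1125633}}{375211}$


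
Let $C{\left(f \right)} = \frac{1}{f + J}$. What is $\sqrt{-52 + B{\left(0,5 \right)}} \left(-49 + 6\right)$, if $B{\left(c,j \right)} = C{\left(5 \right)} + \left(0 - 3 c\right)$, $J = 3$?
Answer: $- \frac{43 i \sqrt{830}}{4} \approx - 309.7 i$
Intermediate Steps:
$C{\left(f \right)} = \frac{1}{3 + f}$ ($C{\left(f \right)} = \frac{1}{f + 3} = \frac{1}{3 + f}$)
$B{\left(c,j \right)} = \frac{1}{8} - 3 c$ ($B{\left(c,j \right)} = \frac{1}{3 + 5} + \left(0 - 3 c\right) = \frac{1}{8} - 3 c$)
$\sqrt{-52 + B{\left(0,5 \right)}} \left(-49 + 6\right) = \sqrt{-52 + \left(\frac{1}{8} - 0\right)} \left(-49 + 6\right) = \sqrt{-52 + \left(\frac{1}{8} + 0\right)} \left(-43\right) = \sqrt{-52 + \frac{1}{8}} \left(-43\right) = \sqrt{- \frac{415}{8}} \left(-43\right) = \frac{i \sqrt{830}}{4} \left(-43\right) = - \frac{43 i \sqrt{830}}{4}$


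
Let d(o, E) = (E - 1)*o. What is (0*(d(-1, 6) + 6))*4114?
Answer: 0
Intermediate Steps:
d(o, E) = o*(-1 + E) (d(o, E) = (-1 + E)*o = o*(-1 + E))
(0*(d(-1, 6) + 6))*4114 = (0*(-(-1 + 6) + 6))*4114 = (0*(-1*5 + 6))*4114 = (0*(-5 + 6))*4114 = (0*1)*4114 = 0*4114 = 0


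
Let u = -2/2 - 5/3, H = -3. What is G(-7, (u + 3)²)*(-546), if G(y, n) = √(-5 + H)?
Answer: -1092*I*√2 ≈ -1544.3*I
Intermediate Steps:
u = -8/3 (u = -2*½ - 5*⅓ = -1 - 5/3 = -8/3 ≈ -2.6667)
G(y, n) = 2*I*√2 (G(y, n) = √(-5 - 3) = √(-8) = 2*I*√2)
G(-7, (u + 3)²)*(-546) = (2*I*√2)*(-546) = -1092*I*√2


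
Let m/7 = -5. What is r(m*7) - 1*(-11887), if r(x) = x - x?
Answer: 11887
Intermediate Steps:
m = -35 (m = 7*(-5) = -35)
r(x) = 0
r(m*7) - 1*(-11887) = 0 - 1*(-11887) = 0 + 11887 = 11887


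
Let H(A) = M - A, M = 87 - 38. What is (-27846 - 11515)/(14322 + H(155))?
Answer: -39361/14216 ≈ -2.7688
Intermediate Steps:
M = 49
H(A) = 49 - A
(-27846 - 11515)/(14322 + H(155)) = (-27846 - 11515)/(14322 + (49 - 1*155)) = -39361/(14322 + (49 - 155)) = -39361/(14322 - 106) = -39361/14216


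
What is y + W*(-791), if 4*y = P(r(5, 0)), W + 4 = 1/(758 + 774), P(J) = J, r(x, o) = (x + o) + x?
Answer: 4850287/1532 ≈ 3166.0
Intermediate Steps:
r(x, o) = o + 2*x (r(x, o) = (o + x) + x = o + 2*x)
W = -6127/1532 (W = -4 + 1/(758 + 774) = -4 + 1/1532 = -6127/1532 ≈ -3.9993)
y = 5/2 (y = (0 + 2*5)/4 = (0 + 10)/4 = (¼)*10 = 5/2 ≈ 2.5000)
y + W*(-791) = 5/2 - 6127/1532*(-791) = 5/2 + 4846457/1532 = 4850287/1532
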